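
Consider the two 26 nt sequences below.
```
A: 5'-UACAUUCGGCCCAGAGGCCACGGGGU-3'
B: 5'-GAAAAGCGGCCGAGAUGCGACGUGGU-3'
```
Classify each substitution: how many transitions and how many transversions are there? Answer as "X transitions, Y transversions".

0 transitions, 8 transversions

Transitions (purine↔purine or pyrimidine↔pyrimidine): none.
Transversions (purine↔pyrimidine): 1 U→G, 3 C→A, 5 U→A, 6 U→G, 12 C→G, 16 G→U, 19 C→G, 23 G→U.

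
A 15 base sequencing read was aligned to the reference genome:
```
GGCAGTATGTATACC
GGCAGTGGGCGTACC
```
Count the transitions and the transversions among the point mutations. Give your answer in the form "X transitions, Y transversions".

Transitions (purine↔purine or pyrimidine↔pyrimidine): 7 A→G, 10 T→C, 11 A→G.
Transversions (purine↔pyrimidine): 8 T→G.

3 transitions, 1 transversion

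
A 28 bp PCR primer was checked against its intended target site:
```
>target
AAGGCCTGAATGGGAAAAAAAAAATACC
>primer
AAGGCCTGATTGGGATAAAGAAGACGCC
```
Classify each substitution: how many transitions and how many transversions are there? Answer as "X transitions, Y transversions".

Mismatches (1-based):
base 10: A→T (purine→pyrimidine, transversion)
base 16: A→T (purine→pyrimidine, transversion)
base 20: A→G (purine→purine, transition)
base 23: A→G (purine→purine, transition)
base 25: T→C (pyrimidine→pyrimidine, transition)
base 26: A→G (purine→purine, transition)

4 transitions, 2 transversions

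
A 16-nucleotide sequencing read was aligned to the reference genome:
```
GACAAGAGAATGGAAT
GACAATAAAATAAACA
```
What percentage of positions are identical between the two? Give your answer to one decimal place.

Mismatches at positions 6, 8, 12, 13, 15, 16 (1-based): 6 of 16.
Identical positions: 10/16 = 62.5% → 62.5%.

62.5%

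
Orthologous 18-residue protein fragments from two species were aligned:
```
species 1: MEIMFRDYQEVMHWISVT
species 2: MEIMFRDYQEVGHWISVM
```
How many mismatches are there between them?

2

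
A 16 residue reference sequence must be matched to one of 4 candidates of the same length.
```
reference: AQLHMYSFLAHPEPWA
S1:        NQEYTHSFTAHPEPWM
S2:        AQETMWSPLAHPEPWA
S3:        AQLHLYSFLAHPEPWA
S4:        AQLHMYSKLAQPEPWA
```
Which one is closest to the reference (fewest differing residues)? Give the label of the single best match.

S3

S1 differs at 7 residues; S2 differs at 4 residues; S3 differs at 1 residue; S4 differs at 2 residues. The closest is S3.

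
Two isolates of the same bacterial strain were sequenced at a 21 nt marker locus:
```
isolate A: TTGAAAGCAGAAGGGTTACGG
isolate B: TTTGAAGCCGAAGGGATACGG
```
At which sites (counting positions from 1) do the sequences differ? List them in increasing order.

3, 4, 9, 16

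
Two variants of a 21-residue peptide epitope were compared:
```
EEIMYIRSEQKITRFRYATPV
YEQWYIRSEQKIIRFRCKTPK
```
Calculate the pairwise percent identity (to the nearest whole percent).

7 positions differ (1, 3, 4, 13, 17, 18, 21), so 14 of 21 match: 14/21 = 66.67%.

67%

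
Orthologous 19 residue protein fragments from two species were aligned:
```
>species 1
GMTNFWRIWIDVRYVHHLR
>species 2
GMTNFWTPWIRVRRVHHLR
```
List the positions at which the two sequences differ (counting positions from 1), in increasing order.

7, 8, 11, 14

Scanning 1-based: 7: R/T; 8: I/P; 11: D/R; 14: Y/R.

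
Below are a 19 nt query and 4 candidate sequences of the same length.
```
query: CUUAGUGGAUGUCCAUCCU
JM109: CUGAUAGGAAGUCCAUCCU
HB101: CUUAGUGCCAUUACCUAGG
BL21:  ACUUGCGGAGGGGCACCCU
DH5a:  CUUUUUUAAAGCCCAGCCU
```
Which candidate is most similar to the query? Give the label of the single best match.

JM109

Hamming distances to query — JM109: 4; HB101: 9; BL21: 8; DH5a: 7.
Smallest is JM109 with 4 mismatches.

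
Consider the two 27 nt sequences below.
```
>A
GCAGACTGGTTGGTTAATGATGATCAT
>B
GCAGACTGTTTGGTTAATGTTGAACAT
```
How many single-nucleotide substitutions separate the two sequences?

3

Comparing position by position, 3 positions differ: 9 (G/T), 20 (A/T), 24 (T/A).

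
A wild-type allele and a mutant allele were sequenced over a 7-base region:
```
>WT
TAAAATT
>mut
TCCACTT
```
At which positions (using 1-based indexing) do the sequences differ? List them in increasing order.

2, 3, 5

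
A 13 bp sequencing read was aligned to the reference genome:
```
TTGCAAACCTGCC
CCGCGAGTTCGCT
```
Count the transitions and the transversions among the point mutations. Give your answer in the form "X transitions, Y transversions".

8 transitions, 0 transversions

Mismatches (1-based):
site 1: T→C (pyrimidine→pyrimidine, transition)
site 2: T→C (pyrimidine→pyrimidine, transition)
site 5: A→G (purine→purine, transition)
site 7: A→G (purine→purine, transition)
site 8: C→T (pyrimidine→pyrimidine, transition)
site 9: C→T (pyrimidine→pyrimidine, transition)
site 10: T→C (pyrimidine→pyrimidine, transition)
site 13: C→T (pyrimidine→pyrimidine, transition)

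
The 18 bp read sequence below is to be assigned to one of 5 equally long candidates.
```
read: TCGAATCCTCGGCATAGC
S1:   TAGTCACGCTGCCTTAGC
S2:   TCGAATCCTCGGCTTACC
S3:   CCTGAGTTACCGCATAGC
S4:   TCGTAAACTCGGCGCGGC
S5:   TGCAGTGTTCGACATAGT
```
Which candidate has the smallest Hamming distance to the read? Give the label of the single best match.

S2

S1 differs at 9 bases; S2 differs at 2 bases; S3 differs at 8 bases; S4 differs at 6 bases; S5 differs at 7 bases. The closest is S2.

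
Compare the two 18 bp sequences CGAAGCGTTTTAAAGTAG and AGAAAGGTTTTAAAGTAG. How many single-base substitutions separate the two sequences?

The sequences differ at sites 1, 5, 6 (1-based) — 3 in total.

3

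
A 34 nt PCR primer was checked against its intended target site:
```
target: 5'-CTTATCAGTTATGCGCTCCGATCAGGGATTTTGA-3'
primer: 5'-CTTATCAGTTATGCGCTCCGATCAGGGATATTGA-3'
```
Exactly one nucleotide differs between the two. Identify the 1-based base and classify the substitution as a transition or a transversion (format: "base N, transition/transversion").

Base 30 changes T→A. T is a pyrimidine and A is a purine, so this is a transversion.

base 30, transversion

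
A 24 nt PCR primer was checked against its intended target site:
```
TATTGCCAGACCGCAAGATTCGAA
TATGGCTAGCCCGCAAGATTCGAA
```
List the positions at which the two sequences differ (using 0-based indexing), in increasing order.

3, 6, 9

Scanning 0-based: 3: T/G; 6: C/T; 9: A/C.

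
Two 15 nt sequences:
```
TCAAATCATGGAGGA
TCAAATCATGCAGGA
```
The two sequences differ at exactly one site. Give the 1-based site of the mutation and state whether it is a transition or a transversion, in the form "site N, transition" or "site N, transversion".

site 11, transversion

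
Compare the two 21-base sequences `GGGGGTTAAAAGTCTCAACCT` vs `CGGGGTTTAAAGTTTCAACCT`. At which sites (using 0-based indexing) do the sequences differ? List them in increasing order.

Scanning 0-based: 0: G/C; 7: A/T; 13: C/T.

0, 7, 13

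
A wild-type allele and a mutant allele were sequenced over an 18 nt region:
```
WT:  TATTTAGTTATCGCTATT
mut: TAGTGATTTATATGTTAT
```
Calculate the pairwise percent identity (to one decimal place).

55.6%

8 positions differ (3, 5, 7, 12, 13, 14, 16, 17), so 10 of 18 match: 10/18 = 55.56%.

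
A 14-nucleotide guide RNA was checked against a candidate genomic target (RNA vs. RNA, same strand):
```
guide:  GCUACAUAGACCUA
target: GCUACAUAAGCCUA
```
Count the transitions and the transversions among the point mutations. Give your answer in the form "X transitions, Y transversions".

2 transitions, 0 transversions

Transitions (purine↔purine or pyrimidine↔pyrimidine): 9 G→A, 10 A→G.
Transversions (purine↔pyrimidine): none.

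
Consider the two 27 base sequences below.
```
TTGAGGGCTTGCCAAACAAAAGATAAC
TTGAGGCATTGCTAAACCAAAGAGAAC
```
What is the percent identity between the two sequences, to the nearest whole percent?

81%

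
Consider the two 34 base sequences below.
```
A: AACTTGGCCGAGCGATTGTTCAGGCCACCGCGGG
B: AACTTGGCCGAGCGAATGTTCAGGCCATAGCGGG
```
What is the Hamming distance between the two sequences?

3

Comparing position by position, 3 positions differ: 16 (T/A), 28 (C/T), 29 (C/A).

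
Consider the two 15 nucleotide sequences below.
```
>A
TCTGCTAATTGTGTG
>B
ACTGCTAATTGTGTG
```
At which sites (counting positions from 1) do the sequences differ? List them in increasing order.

1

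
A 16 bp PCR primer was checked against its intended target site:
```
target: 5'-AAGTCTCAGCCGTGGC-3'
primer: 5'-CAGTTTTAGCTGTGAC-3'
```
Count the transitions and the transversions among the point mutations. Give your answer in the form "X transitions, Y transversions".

Transitions (purine↔purine or pyrimidine↔pyrimidine): 5 C→T, 7 C→T, 11 C→T, 15 G→A.
Transversions (purine↔pyrimidine): 1 A→C.

4 transitions, 1 transversion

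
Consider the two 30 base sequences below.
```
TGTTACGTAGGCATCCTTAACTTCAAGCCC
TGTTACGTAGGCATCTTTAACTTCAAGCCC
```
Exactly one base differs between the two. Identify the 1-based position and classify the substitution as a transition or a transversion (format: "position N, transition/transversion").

position 16, transition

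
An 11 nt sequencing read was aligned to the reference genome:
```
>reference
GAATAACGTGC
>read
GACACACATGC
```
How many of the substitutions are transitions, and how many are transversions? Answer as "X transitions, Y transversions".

1 transition, 3 transversions

Transitions (purine↔purine or pyrimidine↔pyrimidine): 8 G→A.
Transversions (purine↔pyrimidine): 3 A→C, 4 T→A, 5 A→C.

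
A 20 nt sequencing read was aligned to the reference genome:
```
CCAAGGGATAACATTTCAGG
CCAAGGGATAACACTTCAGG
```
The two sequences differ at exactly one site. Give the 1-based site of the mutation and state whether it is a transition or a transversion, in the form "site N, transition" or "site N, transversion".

site 14, transition

Site 14 changes T→C. T is a pyrimidine and C is a pyrimidine, so this is a transition.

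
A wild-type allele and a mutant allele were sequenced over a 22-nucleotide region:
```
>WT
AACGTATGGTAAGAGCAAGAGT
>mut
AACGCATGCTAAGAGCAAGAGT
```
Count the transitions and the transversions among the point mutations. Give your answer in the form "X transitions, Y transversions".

1 transition, 1 transversion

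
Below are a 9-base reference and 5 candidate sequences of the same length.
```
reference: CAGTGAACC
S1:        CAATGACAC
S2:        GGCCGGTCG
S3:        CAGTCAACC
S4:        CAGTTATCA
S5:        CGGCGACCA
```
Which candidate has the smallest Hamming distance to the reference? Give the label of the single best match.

S3

Hamming distances to reference — S1: 3; S2: 7; S3: 1; S4: 3; S5: 4.
Smallest is S3 with 1 mismatch.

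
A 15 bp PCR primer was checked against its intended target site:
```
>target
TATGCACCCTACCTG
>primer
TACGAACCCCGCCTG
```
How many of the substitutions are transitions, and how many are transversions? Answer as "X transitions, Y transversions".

Mismatches (1-based):
position 3: T→C (pyrimidine→pyrimidine, transition)
position 5: C→A (pyrimidine→purine, transversion)
position 10: T→C (pyrimidine→pyrimidine, transition)
position 11: A→G (purine→purine, transition)

3 transitions, 1 transversion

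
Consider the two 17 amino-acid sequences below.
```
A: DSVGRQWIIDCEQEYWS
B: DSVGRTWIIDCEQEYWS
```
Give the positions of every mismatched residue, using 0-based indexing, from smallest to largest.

Scanning 0-based: 5: Q/T.

5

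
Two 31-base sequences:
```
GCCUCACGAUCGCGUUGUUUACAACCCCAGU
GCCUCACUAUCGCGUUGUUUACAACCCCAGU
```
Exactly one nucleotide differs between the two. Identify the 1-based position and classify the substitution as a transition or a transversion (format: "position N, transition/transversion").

position 8, transversion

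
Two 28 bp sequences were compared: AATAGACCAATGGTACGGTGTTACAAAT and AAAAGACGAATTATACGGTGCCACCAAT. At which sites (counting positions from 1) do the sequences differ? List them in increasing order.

Scanning 1-based: 3: T/A; 8: C/G; 12: G/T; 13: G/A; 21: T/C; 22: T/C; 25: A/C.

3, 8, 12, 13, 21, 22, 25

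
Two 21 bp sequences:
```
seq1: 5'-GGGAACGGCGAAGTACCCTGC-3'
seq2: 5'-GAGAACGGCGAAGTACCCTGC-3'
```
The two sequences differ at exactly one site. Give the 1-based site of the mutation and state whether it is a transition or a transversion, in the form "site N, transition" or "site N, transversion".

site 2, transition

Site 2 changes G→A. G is a purine and A is a purine, so this is a transition.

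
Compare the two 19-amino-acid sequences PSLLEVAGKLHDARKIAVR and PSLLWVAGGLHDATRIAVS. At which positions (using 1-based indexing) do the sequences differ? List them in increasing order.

5, 9, 14, 15, 19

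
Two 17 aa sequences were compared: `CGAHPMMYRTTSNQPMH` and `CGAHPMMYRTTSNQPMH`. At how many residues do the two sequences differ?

0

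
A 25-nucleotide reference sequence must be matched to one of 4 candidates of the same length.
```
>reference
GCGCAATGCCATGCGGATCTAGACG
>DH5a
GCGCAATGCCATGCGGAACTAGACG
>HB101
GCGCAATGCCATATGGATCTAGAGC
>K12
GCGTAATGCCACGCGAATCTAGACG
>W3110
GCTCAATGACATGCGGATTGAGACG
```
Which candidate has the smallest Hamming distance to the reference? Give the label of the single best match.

DH5a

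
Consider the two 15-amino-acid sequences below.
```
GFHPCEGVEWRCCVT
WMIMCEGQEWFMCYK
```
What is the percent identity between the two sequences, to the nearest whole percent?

9 positions differ (1, 2, 3, 4, 8, 11, 12, 14, 15), so 6 of 15 match: 6/15 = 40%.

40%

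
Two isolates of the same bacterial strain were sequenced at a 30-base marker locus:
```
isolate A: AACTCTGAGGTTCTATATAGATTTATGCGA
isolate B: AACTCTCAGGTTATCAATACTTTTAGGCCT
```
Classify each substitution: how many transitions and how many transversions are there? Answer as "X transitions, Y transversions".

0 transitions, 9 transversions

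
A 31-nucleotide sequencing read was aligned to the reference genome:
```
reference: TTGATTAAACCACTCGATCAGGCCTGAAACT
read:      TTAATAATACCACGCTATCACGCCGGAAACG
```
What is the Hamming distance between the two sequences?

8

Comparing position by position, 8 bases differ: 3 (G/A), 6 (T/A), 8 (A/T), 14 (T/G), 16 (G/T), 21 (G/C), 25 (T/G), 31 (T/G).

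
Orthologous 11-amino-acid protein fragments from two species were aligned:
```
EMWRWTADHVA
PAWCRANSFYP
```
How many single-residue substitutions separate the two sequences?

Comparing position by position, 10 residues differ: 1 (E/P), 2 (M/A), 4 (R/C), 5 (W/R), 6 (T/A), 7 (A/N), 8 (D/S), 9 (H/F), 10 (V/Y), 11 (A/P).

10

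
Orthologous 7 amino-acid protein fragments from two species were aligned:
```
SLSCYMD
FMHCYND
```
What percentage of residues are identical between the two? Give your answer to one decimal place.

42.9%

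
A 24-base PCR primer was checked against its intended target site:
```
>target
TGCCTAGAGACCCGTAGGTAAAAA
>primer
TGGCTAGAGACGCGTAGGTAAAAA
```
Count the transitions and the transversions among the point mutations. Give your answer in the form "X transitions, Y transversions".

0 transitions, 2 transversions

Transitions (purine↔purine or pyrimidine↔pyrimidine): none.
Transversions (purine↔pyrimidine): 3 C→G, 12 C→G.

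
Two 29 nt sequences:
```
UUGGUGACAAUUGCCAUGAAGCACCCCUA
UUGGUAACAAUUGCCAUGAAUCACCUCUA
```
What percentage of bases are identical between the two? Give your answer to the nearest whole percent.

3 positions differ (6, 21, 26), so 26 of 29 match: 26/29 = 89.66%.

90%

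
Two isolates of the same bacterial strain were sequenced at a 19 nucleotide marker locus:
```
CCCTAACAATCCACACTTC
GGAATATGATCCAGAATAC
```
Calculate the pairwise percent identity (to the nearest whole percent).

Mismatches at positions 1, 2, 3, 4, 5, 7, 8, 14, 16, 18 (1-based): 10 of 19.
Identical positions: 9/19 = 47.37% → 47%.

47%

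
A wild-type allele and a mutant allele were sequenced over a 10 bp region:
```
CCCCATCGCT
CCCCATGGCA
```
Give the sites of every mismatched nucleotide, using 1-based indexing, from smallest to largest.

Differences at site 7 (C→G), site 10 (T→A).

7, 10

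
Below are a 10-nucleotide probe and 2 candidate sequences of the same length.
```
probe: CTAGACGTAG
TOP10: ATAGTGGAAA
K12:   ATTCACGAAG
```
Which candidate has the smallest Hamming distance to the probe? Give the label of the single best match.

TOP10 differs at 5 sites; K12 differs at 4 sites. The closest is K12.

K12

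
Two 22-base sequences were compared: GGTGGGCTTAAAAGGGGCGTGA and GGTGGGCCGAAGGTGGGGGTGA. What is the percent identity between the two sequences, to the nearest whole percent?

73%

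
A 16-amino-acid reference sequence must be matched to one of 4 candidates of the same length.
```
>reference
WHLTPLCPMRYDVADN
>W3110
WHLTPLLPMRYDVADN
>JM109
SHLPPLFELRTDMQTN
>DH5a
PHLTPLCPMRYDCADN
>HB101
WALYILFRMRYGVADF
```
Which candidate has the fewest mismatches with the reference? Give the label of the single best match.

W3110 differs at 1 position; JM109 differs at 9 positions; DH5a differs at 2 positions; HB101 differs at 7 positions. The closest is W3110.

W3110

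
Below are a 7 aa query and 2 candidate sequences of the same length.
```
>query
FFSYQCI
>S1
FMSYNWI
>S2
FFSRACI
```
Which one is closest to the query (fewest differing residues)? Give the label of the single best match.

S2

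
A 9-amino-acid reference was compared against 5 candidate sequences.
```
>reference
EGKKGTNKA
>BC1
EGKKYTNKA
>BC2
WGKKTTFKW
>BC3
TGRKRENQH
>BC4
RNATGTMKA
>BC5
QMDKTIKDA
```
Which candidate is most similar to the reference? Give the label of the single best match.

BC1

Hamming distances to reference — BC1: 1; BC2: 4; BC3: 6; BC4: 5; BC5: 7.
Smallest is BC1 with 1 mismatch.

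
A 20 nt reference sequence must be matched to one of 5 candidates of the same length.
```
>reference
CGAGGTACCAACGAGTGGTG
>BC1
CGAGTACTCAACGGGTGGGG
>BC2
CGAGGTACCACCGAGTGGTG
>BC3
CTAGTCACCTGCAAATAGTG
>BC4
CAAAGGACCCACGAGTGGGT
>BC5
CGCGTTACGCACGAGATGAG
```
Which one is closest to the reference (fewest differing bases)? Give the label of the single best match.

BC1 differs at 6 bases; BC2 differs at 1 base; BC3 differs at 8 bases; BC4 differs at 6 bases; BC5 differs at 7 bases. The closest is BC2.

BC2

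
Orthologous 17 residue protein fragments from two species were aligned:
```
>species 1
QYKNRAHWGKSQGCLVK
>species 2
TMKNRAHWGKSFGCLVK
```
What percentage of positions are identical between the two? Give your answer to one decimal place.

82.4%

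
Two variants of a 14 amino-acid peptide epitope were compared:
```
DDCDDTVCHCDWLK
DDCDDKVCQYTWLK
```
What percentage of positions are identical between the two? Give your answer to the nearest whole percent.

71%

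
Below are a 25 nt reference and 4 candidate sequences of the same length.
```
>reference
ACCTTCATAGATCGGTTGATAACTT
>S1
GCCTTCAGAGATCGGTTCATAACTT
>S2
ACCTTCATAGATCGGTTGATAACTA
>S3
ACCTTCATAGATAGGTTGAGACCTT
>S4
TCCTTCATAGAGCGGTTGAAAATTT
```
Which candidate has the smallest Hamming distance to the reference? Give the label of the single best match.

Hamming distances to reference — S1: 3; S2: 1; S3: 3; S4: 4.
Smallest is S2 with 1 mismatch.

S2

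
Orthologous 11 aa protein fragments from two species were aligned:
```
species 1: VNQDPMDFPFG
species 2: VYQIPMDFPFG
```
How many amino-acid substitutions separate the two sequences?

The sequences differ at residues 2, 4 (1-based) — 2 in total.

2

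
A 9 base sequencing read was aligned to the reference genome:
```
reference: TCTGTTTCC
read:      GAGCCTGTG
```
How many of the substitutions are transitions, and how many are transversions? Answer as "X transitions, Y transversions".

Transitions (purine↔purine or pyrimidine↔pyrimidine): 5 T→C, 8 C→T.
Transversions (purine↔pyrimidine): 1 T→G, 2 C→A, 3 T→G, 4 G→C, 7 T→G, 9 C→G.

2 transitions, 6 transversions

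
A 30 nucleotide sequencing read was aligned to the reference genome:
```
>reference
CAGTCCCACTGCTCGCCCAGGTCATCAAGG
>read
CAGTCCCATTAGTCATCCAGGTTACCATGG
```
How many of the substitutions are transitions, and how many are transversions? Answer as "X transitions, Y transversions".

6 transitions, 2 transversions

Mismatches (1-based):
base 9: C→T (pyrimidine→pyrimidine, transition)
base 11: G→A (purine→purine, transition)
base 12: C→G (pyrimidine→purine, transversion)
base 15: G→A (purine→purine, transition)
base 16: C→T (pyrimidine→pyrimidine, transition)
base 23: C→T (pyrimidine→pyrimidine, transition)
base 25: T→C (pyrimidine→pyrimidine, transition)
base 28: A→T (purine→pyrimidine, transversion)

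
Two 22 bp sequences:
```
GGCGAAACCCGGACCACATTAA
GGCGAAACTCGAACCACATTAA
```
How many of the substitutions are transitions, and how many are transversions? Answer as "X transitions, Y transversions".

2 transitions, 0 transversions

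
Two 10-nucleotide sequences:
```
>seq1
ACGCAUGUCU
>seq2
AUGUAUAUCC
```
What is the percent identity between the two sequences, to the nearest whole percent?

Mismatches at positions 2, 4, 7, 10 (1-based): 4 of 10.
Identical positions: 6/10 = 60% → 60%.

60%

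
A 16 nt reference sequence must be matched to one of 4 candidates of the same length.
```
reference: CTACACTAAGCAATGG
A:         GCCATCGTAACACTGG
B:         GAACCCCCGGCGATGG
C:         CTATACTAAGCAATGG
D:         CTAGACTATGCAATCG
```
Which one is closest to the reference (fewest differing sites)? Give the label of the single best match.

Hamming distances to reference — A: 9; B: 7; C: 1; D: 3.
Smallest is C with 1 mismatch.

C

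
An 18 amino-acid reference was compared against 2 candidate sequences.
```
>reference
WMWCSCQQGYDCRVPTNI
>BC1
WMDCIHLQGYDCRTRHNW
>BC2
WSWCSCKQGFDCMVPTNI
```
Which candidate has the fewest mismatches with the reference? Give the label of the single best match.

BC1 differs at 8 positions; BC2 differs at 4 positions. The closest is BC2.

BC2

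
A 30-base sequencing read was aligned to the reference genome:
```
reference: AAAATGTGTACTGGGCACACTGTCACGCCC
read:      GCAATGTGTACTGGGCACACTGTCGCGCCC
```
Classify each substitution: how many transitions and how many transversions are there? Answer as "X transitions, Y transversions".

Mismatches (1-based):
base 1: A→G (purine→purine, transition)
base 2: A→C (purine→pyrimidine, transversion)
base 25: A→G (purine→purine, transition)

2 transitions, 1 transversion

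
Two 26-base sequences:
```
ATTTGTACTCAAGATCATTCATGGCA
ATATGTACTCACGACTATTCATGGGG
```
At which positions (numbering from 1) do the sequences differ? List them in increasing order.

3, 12, 15, 16, 25, 26

Differences at position 3 (T→A), position 12 (A→C), position 15 (T→C), position 16 (C→T), position 25 (C→G), position 26 (A→G).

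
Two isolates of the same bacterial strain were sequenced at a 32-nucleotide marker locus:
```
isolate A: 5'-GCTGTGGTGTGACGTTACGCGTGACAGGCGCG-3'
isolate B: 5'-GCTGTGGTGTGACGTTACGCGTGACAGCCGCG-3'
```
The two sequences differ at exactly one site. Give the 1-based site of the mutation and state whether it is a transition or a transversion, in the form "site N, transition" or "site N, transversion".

The sequences differ only at site 28: G→C (purine→pyrimidine), a transversion.

site 28, transversion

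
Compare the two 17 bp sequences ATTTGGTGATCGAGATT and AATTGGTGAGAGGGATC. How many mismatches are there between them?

5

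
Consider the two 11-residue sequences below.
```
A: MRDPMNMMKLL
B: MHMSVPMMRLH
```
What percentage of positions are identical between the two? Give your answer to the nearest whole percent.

36%

Mismatches at positions 2, 3, 4, 5, 6, 9, 11 (1-based): 7 of 11.
Identical positions: 4/11 = 36.36% → 36%.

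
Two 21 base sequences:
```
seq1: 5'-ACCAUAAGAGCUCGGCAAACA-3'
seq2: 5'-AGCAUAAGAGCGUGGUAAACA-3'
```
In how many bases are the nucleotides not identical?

4

The sequences differ at bases 2, 12, 13, 16 (1-based) — 4 in total.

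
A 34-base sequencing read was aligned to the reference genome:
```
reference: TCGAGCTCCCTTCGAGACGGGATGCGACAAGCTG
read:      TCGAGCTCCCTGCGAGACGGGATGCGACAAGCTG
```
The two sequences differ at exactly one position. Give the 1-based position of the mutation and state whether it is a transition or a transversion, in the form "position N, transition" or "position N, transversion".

position 12, transversion

The sequences differ only at position 12: T→G (pyrimidine→purine), a transversion.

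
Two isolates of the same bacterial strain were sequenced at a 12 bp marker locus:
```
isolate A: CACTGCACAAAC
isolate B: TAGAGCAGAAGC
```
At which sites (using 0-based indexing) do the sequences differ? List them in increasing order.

Differences at site 0 (C→T), site 2 (C→G), site 3 (T→A), site 7 (C→G), site 10 (A→G).

0, 2, 3, 7, 10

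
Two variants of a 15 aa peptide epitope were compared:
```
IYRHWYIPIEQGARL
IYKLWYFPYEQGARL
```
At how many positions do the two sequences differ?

4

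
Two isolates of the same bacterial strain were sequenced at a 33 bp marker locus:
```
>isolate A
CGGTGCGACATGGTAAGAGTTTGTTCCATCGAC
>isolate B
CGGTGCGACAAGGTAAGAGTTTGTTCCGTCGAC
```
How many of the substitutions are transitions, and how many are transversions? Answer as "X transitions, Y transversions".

1 transition, 1 transversion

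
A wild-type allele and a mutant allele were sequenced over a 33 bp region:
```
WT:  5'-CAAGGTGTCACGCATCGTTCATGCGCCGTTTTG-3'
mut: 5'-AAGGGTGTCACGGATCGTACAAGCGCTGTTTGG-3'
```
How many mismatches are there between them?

7

The sequences differ at sites 1, 3, 13, 19, 22, 27, 32 (1-based) — 7 in total.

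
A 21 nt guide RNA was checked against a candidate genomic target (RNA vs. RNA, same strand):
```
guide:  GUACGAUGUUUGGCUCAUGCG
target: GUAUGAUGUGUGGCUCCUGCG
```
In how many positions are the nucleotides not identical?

Mismatches (1-based): position 4: C→U; position 10: U→G; position 17: A→C.

3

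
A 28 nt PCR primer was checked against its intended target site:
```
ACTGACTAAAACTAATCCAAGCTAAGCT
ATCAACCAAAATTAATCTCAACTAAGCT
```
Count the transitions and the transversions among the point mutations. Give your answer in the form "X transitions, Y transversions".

Transitions (purine↔purine or pyrimidine↔pyrimidine): 2 C→T, 3 T→C, 4 G→A, 7 T→C, 12 C→T, 18 C→T, 21 G→A.
Transversions (purine↔pyrimidine): 19 A→C.

7 transitions, 1 transversion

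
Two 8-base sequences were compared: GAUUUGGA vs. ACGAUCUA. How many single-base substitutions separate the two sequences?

The sequences differ at sites 1, 2, 3, 4, 6, 7 (1-based) — 6 in total.

6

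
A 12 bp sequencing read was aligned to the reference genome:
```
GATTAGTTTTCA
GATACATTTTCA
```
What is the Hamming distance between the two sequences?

3

Mismatches (1-based): base 4: T→A; base 5: A→C; base 6: G→A.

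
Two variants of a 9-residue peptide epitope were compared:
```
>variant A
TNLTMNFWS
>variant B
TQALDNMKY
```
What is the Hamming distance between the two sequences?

Comparing position by position, 7 residues differ: 2 (N/Q), 3 (L/A), 4 (T/L), 5 (M/D), 7 (F/M), 8 (W/K), 9 (S/Y).

7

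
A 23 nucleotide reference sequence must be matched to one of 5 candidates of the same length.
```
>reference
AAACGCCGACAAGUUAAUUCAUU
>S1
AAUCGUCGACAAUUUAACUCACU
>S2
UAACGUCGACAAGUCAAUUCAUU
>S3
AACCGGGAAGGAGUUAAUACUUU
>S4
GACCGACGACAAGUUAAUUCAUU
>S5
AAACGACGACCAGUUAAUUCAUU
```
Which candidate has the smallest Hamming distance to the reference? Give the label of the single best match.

S5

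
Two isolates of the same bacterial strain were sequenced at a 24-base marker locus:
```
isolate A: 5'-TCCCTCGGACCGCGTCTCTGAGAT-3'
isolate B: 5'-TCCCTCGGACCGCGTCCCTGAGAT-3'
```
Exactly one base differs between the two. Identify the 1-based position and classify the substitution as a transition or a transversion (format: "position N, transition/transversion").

The sequences differ only at position 17: T→C (pyrimidine→pyrimidine), a transition.

position 17, transition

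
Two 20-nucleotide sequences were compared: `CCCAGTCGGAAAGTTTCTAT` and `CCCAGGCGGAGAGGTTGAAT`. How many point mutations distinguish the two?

Mismatches (1-based): position 6: T→G; position 11: A→G; position 14: T→G; position 17: C→G; position 18: T→A.

5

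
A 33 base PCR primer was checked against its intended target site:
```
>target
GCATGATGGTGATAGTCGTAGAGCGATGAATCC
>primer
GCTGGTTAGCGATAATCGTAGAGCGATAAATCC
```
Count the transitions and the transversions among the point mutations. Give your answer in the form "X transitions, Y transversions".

4 transitions, 3 transversions

Transitions (purine↔purine or pyrimidine↔pyrimidine): 8 G→A, 10 T→C, 15 G→A, 28 G→A.
Transversions (purine↔pyrimidine): 3 A→T, 4 T→G, 6 A→T.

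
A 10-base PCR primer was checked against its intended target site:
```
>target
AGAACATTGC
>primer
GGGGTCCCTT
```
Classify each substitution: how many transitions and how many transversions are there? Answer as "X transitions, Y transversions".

Mismatches (1-based):
base 1: A→G (purine→purine, transition)
base 3: A→G (purine→purine, transition)
base 4: A→G (purine→purine, transition)
base 5: C→T (pyrimidine→pyrimidine, transition)
base 6: A→C (purine→pyrimidine, transversion)
base 7: T→C (pyrimidine→pyrimidine, transition)
base 8: T→C (pyrimidine→pyrimidine, transition)
base 9: G→T (purine→pyrimidine, transversion)
base 10: C→T (pyrimidine→pyrimidine, transition)

7 transitions, 2 transversions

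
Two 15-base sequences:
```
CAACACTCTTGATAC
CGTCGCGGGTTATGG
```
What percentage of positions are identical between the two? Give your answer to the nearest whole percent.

Mismatches at positions 2, 3, 5, 7, 8, 9, 11, 14, 15 (1-based): 9 of 15.
Identical positions: 6/15 = 40% → 40%.

40%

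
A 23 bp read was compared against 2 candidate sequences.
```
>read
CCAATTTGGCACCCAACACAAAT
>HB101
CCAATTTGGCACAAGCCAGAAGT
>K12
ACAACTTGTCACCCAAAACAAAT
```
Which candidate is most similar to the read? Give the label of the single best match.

K12

Hamming distances to read — HB101: 6; K12: 4.
Smallest is K12 with 4 mismatches.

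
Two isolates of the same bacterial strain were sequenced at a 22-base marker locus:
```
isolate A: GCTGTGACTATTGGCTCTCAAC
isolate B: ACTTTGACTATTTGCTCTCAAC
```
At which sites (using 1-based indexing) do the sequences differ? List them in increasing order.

1, 4, 13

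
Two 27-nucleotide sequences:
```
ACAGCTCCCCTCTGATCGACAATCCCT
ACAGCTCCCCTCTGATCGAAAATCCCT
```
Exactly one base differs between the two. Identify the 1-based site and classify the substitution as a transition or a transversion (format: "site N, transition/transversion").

site 20, transversion

The sequences differ only at site 20: C→A (pyrimidine→purine), a transversion.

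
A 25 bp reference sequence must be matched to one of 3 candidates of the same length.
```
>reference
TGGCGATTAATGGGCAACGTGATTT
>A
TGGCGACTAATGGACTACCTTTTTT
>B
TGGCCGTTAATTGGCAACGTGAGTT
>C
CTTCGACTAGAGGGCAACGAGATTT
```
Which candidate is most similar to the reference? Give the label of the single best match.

A differs at 6 positions; B differs at 4 positions; C differs at 7 positions. The closest is B.

B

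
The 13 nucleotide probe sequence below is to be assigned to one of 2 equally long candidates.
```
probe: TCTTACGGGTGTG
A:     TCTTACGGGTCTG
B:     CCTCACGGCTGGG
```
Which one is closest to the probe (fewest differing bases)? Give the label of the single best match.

A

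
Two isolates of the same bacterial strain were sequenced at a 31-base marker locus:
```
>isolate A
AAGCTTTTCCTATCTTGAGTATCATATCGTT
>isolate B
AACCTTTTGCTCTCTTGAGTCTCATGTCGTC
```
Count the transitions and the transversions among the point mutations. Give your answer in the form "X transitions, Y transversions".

2 transitions, 4 transversions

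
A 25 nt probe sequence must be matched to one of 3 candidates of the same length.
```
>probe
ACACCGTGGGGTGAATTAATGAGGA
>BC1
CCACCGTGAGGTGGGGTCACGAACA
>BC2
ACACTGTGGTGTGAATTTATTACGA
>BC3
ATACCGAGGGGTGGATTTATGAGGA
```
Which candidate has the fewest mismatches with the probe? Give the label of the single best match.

BC1 differs at 9 sites; BC2 differs at 5 sites; BC3 differs at 4 sites. The closest is BC3.

BC3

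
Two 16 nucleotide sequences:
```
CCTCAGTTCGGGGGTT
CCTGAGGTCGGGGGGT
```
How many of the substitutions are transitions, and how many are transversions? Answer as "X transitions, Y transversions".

0 transitions, 3 transversions

Mismatches (1-based):
site 4: C→G (pyrimidine→purine, transversion)
site 7: T→G (pyrimidine→purine, transversion)
site 15: T→G (pyrimidine→purine, transversion)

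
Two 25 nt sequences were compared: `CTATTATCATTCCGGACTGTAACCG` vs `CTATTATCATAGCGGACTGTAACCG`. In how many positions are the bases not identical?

Mismatches (1-based): position 11: T→A; position 12: C→G.

2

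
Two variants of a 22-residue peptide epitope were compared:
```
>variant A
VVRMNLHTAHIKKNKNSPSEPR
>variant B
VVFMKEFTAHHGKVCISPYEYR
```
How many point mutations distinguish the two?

11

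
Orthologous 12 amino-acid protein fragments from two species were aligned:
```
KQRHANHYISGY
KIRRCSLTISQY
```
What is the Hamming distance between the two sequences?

7

Comparing position by position, 7 residues differ: 2 (Q/I), 4 (H/R), 5 (A/C), 6 (N/S), 7 (H/L), 8 (Y/T), 11 (G/Q).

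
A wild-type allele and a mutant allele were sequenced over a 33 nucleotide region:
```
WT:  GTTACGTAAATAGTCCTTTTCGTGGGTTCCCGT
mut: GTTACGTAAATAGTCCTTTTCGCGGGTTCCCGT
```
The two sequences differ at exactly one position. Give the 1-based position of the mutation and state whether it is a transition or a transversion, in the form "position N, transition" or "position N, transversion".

position 23, transition

The sequences differ only at position 23: T→C (pyrimidine→pyrimidine), a transition.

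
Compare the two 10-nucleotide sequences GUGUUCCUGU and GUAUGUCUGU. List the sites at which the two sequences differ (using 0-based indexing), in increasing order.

2, 4, 5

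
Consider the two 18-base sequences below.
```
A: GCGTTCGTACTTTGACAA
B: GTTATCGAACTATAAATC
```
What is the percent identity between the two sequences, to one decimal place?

Mismatches at positions 2, 3, 4, 8, 12, 14, 16, 17, 18 (1-based): 9 of 18.
Identical positions: 9/18 = 50% → 50.0%.

50.0%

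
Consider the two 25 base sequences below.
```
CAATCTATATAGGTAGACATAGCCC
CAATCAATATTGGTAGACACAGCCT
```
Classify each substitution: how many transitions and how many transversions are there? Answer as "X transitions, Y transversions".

Mismatches (1-based):
base 6: T→A (pyrimidine→purine, transversion)
base 11: A→T (purine→pyrimidine, transversion)
base 20: T→C (pyrimidine→pyrimidine, transition)
base 25: C→T (pyrimidine→pyrimidine, transition)

2 transitions, 2 transversions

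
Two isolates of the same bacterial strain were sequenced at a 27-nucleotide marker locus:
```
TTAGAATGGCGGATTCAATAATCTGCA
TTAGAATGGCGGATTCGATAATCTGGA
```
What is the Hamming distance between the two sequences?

2

Mismatches (1-based): position 17: A→G; position 26: C→G.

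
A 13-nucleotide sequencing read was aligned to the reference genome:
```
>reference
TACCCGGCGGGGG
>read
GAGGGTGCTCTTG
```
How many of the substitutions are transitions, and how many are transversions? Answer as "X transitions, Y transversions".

Transitions (purine↔purine or pyrimidine↔pyrimidine): none.
Transversions (purine↔pyrimidine): 1 T→G, 3 C→G, 4 C→G, 5 C→G, 6 G→T, 9 G→T, 10 G→C, 11 G→T, 12 G→T.

0 transitions, 9 transversions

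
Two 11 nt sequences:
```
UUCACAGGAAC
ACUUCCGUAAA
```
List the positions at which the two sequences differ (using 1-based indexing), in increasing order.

Differences at position 1 (U→A), position 2 (U→C), position 3 (C→U), position 4 (A→U), position 6 (A→C), position 8 (G→U), position 11 (C→A).

1, 2, 3, 4, 6, 8, 11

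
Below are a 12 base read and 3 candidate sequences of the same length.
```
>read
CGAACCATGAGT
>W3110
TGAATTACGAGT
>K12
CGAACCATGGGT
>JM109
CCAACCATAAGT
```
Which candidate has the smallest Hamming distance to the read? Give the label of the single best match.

K12

W3110 differs at 4 bases; K12 differs at 1 base; JM109 differs at 2 bases. The closest is K12.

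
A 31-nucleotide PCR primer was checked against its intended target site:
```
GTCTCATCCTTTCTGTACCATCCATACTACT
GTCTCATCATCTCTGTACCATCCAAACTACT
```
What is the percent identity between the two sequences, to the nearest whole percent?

Mismatches at positions 9, 11, 25 (1-based): 3 of 31.
Identical positions: 28/31 = 90.32% → 90%.

90%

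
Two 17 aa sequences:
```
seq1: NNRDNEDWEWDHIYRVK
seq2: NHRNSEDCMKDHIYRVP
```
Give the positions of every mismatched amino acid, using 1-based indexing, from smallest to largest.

2, 4, 5, 8, 9, 10, 17

Differences at position 2 (N→H), position 4 (D→N), position 5 (N→S), position 8 (W→C), position 9 (E→M), position 10 (W→K), position 17 (K→P).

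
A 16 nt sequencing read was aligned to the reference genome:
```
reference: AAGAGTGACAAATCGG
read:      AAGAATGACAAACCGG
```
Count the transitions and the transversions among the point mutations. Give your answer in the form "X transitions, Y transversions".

2 transitions, 0 transversions

Mismatches (1-based):
site 5: G→A (purine→purine, transition)
site 13: T→C (pyrimidine→pyrimidine, transition)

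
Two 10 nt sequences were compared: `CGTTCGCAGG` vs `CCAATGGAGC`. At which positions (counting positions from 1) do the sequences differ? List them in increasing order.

2, 3, 4, 5, 7, 10

Scanning 1-based: 2: G/C; 3: T/A; 4: T/A; 5: C/T; 7: C/G; 10: G/C.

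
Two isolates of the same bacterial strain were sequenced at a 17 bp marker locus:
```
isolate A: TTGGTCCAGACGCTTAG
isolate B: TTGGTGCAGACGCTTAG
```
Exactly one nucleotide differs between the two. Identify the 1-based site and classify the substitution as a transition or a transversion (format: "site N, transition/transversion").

site 6, transversion

Site 6 changes C→G. C is a pyrimidine and G is a purine, so this is a transversion.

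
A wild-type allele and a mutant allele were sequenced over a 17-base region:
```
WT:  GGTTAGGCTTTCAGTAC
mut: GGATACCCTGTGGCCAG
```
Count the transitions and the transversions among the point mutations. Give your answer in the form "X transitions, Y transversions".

2 transitions, 7 transversions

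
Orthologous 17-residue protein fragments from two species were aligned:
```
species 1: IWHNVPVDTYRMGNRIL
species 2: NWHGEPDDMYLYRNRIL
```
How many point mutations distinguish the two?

Comparing position by position, 8 positions differ: 1 (I/N), 4 (N/G), 5 (V/E), 7 (V/D), 9 (T/M), 11 (R/L), 12 (M/Y), 13 (G/R).

8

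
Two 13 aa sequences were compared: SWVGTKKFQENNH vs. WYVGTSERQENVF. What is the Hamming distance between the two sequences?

Comparing position by position, 7 residues differ: 1 (S/W), 2 (W/Y), 6 (K/S), 7 (K/E), 8 (F/R), 12 (N/V), 13 (H/F).

7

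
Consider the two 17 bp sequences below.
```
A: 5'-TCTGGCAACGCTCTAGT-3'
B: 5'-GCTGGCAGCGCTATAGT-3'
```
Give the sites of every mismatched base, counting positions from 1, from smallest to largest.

1, 8, 13

Scanning 1-based: 1: T/G; 8: A/G; 13: C/A.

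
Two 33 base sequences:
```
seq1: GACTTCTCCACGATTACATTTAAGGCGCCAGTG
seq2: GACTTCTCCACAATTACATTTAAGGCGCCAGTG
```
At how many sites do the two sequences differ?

1

Mismatches (1-based): site 12: G→A.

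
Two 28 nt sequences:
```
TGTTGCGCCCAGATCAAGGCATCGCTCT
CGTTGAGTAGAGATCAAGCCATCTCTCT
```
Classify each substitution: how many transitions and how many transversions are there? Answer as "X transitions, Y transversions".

2 transitions, 5 transversions

Mismatches (1-based):
position 1: T→C (pyrimidine→pyrimidine, transition)
position 6: C→A (pyrimidine→purine, transversion)
position 8: C→T (pyrimidine→pyrimidine, transition)
position 9: C→A (pyrimidine→purine, transversion)
position 10: C→G (pyrimidine→purine, transversion)
position 19: G→C (purine→pyrimidine, transversion)
position 24: G→T (purine→pyrimidine, transversion)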